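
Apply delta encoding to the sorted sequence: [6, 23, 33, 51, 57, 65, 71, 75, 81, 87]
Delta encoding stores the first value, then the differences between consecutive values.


First value: 6
Deltas:
  23 - 6 = 17
  33 - 23 = 10
  51 - 33 = 18
  57 - 51 = 6
  65 - 57 = 8
  71 - 65 = 6
  75 - 71 = 4
  81 - 75 = 6
  87 - 81 = 6


Delta encoded: [6, 17, 10, 18, 6, 8, 6, 4, 6, 6]


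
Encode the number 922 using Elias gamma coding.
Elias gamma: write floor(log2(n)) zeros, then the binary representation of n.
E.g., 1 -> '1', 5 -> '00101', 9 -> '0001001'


num_bits = floor(log2(922)) + 1 = 10
leading_zeros = num_bits - 1 = 9
binary(922) = 1110011010

Elias gamma(922) = '000000000' + '1110011010' = 0000000001110011010 (19 bits)


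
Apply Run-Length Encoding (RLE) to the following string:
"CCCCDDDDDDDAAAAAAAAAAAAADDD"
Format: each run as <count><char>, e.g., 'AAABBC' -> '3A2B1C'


Scanning runs left to right:
  i=0: run of 'C' x 4 -> '4C'
  i=4: run of 'D' x 7 -> '7D'
  i=11: run of 'A' x 13 -> '13A'
  i=24: run of 'D' x 3 -> '3D'

RLE = 4C7D13A3D


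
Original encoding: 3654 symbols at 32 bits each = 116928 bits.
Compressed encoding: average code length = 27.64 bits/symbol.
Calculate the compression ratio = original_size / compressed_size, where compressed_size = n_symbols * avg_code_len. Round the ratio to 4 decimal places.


original_size = n_symbols * orig_bits = 3654 * 32 = 116928 bits
compressed_size = n_symbols * avg_code_len = 3654 * 27.64 = 100996.56 bits
ratio = original_size / compressed_size = 116928 / 100996.56 = 1.1577

Compression ratio = 1.1577


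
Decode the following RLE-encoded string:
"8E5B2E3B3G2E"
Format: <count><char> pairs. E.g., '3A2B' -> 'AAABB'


Expanding each <count><char> pair:
  8E -> 'EEEEEEEE'
  5B -> 'BBBBB'
  2E -> 'EE'
  3B -> 'BBB'
  3G -> 'GGG'
  2E -> 'EE'

Decoded = EEEEEEEEBBBBBEEBBBGGGEE


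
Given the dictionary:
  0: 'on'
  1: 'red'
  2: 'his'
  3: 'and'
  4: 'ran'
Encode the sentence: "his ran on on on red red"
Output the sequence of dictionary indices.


Look up each word in the dictionary:
  'his' -> 2
  'ran' -> 4
  'on' -> 0
  'on' -> 0
  'on' -> 0
  'red' -> 1
  'red' -> 1

Encoded: [2, 4, 0, 0, 0, 1, 1]


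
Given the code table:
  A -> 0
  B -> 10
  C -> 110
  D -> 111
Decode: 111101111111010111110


Decoding:
111 -> D
10 -> B
111 -> D
111 -> D
10 -> B
10 -> B
111 -> D
110 -> C


Result: DBDDBBDC


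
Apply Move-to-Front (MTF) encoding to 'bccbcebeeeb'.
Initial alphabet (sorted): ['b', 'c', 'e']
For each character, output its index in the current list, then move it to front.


MTF encoding:
'b': index 0 in ['b', 'c', 'e'] -> ['b', 'c', 'e']
'c': index 1 in ['b', 'c', 'e'] -> ['c', 'b', 'e']
'c': index 0 in ['c', 'b', 'e'] -> ['c', 'b', 'e']
'b': index 1 in ['c', 'b', 'e'] -> ['b', 'c', 'e']
'c': index 1 in ['b', 'c', 'e'] -> ['c', 'b', 'e']
'e': index 2 in ['c', 'b', 'e'] -> ['e', 'c', 'b']
'b': index 2 in ['e', 'c', 'b'] -> ['b', 'e', 'c']
'e': index 1 in ['b', 'e', 'c'] -> ['e', 'b', 'c']
'e': index 0 in ['e', 'b', 'c'] -> ['e', 'b', 'c']
'e': index 0 in ['e', 'b', 'c'] -> ['e', 'b', 'c']
'b': index 1 in ['e', 'b', 'c'] -> ['b', 'e', 'c']


Output: [0, 1, 0, 1, 1, 2, 2, 1, 0, 0, 1]


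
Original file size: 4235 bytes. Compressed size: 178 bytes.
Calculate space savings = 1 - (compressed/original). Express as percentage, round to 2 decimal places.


ratio = compressed/original = 178/4235 = 0.042031
savings = 1 - ratio = 1 - 0.042031 = 0.957969
as a percentage: 0.957969 * 100 = 95.8%

Space savings = 1 - 178/4235 = 95.8%


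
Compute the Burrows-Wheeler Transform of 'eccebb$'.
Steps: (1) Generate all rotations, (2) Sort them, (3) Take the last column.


Rotations (sorted):
  0: $eccebb -> last char: b
  1: b$ecceb -> last char: b
  2: bb$ecce -> last char: e
  3: ccebb$e -> last char: e
  4: cebb$ec -> last char: c
  5: ebb$ecc -> last char: c
  6: eccebb$ -> last char: $


BWT = bbeecc$


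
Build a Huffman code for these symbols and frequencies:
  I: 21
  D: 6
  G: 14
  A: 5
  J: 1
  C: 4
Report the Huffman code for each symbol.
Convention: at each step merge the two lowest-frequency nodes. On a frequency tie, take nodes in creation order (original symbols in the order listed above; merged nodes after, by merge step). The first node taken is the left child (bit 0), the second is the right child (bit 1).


Huffman tree construction:
Step 1: Merge J(1) + C(4) = 5
Step 2: Merge A(5) + (J+C)(5) = 10
Step 3: Merge D(6) + (A+(J+C))(10) = 16
Step 4: Merge G(14) + (D+(A+(J+C)))(16) = 30
Step 5: Merge I(21) + (G+(D+(A+(J+C))))(30) = 51
Read each symbol's code off the tree from the root (left child = 0, right child = 1).

Codes:
  I: 0 (length 1)
  D: 110 (length 3)
  G: 10 (length 2)
  A: 1110 (length 4)
  J: 11110 (length 5)
  C: 11111 (length 5)
Average code length: 112/51 = 2.1961 bits/symbol


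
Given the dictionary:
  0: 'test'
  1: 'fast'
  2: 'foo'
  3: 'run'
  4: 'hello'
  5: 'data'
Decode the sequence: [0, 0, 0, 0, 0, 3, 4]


Look up each index in the dictionary:
  0 -> 'test'
  0 -> 'test'
  0 -> 'test'
  0 -> 'test'
  0 -> 'test'
  3 -> 'run'
  4 -> 'hello'

Decoded: "test test test test test run hello"


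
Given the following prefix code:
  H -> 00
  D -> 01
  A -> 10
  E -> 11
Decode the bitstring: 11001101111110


Decoding step by step:
Bits 11 -> E
Bits 00 -> H
Bits 11 -> E
Bits 01 -> D
Bits 11 -> E
Bits 11 -> E
Bits 10 -> A


Decoded message: EHEDEEA


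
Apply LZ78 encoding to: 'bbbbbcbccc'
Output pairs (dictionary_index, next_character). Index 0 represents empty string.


LZ78 encoding steps:
Dictionary: {0: ''}
Step 1: w='' (idx 0), next='b' -> output (0, 'b'), add 'b' as idx 1
Step 2: w='b' (idx 1), next='b' -> output (1, 'b'), add 'bb' as idx 2
Step 3: w='bb' (idx 2), next='c' -> output (2, 'c'), add 'bbc' as idx 3
Step 4: w='b' (idx 1), next='c' -> output (1, 'c'), add 'bc' as idx 4
Step 5: w='' (idx 0), next='c' -> output (0, 'c'), add 'c' as idx 5
Step 6: w='c' (idx 5), end of input -> output (5, '')


Encoded: [(0, 'b'), (1, 'b'), (2, 'c'), (1, 'c'), (0, 'c'), (5, '')]


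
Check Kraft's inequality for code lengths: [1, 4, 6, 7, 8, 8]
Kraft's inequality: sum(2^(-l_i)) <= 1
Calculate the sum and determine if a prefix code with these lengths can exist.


Sum = 2^(-1) + 2^(-4) + 2^(-6) + 2^(-7) + 2^(-8) + 2^(-8)
    = 0.5 + 0.0625 + 0.015625 + 0.0078125 + 0.00390625 + 0.00390625
    = 152/256 = 0.59375
Since 0.59375 <= 1, Kraft's inequality IS satisfied.
A prefix code with these lengths CAN exist.

Kraft sum = 0.59375. Satisfied.


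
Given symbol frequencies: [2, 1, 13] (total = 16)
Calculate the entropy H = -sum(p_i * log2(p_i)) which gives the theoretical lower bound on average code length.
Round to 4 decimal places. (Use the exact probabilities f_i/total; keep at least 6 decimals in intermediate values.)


Per-symbol terms -p_i * log2(p_i) with p_i = f_i/16:
  p = 2/16 = 0.125000: log2(p) = -3.000000, -p*log2(p) = 0.375000
  p = 1/16 = 0.062500: log2(p) = -4.000000, -p*log2(p) = 0.250000
  p = 13/16 = 0.812500: log2(p) = -0.299560, -p*log2(p) = 0.243393
H = 0.375000 + 0.250000 + 0.243393 = 0.868393

H = 0.8684 bits/symbol


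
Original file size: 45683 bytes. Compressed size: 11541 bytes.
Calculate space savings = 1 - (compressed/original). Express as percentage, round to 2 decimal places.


ratio = compressed/original = 11541/45683 = 0.252632
savings = 1 - ratio = 1 - 0.252632 = 0.747368
as a percentage: 0.747368 * 100 = 74.74%

Space savings = 1 - 11541/45683 = 74.74%


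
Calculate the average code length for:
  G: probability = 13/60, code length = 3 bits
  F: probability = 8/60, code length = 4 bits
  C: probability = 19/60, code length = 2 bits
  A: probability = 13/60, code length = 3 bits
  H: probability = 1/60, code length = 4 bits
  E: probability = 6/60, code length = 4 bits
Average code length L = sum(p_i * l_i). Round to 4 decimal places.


Weighted contributions p_i * l_i:
  G: (13/60) * 3 = 39/60
  F: (8/60) * 4 = 32/60
  C: (19/60) * 2 = 38/60
  A: (13/60) * 3 = 39/60
  H: (1/60) * 4 = 4/60
  E: (6/60) * 4 = 24/60
Sum = (39 + 32 + 38 + 39 + 4 + 24)/60 = 176/60

L = 176/60 = 2.9333 bits/symbol


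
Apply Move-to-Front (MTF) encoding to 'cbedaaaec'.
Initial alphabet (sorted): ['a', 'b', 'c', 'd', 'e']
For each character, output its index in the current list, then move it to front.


MTF encoding:
'c': index 2 in ['a', 'b', 'c', 'd', 'e'] -> ['c', 'a', 'b', 'd', 'e']
'b': index 2 in ['c', 'a', 'b', 'd', 'e'] -> ['b', 'c', 'a', 'd', 'e']
'e': index 4 in ['b', 'c', 'a', 'd', 'e'] -> ['e', 'b', 'c', 'a', 'd']
'd': index 4 in ['e', 'b', 'c', 'a', 'd'] -> ['d', 'e', 'b', 'c', 'a']
'a': index 4 in ['d', 'e', 'b', 'c', 'a'] -> ['a', 'd', 'e', 'b', 'c']
'a': index 0 in ['a', 'd', 'e', 'b', 'c'] -> ['a', 'd', 'e', 'b', 'c']
'a': index 0 in ['a', 'd', 'e', 'b', 'c'] -> ['a', 'd', 'e', 'b', 'c']
'e': index 2 in ['a', 'd', 'e', 'b', 'c'] -> ['e', 'a', 'd', 'b', 'c']
'c': index 4 in ['e', 'a', 'd', 'b', 'c'] -> ['c', 'e', 'a', 'd', 'b']


Output: [2, 2, 4, 4, 4, 0, 0, 2, 4]


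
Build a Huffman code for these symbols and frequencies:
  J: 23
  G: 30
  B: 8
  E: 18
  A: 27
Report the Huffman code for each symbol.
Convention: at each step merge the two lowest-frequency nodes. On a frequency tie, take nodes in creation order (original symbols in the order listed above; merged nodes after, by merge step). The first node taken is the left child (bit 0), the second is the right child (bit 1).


Huffman tree construction:
Step 1: Merge B(8) + E(18) = 26
Step 2: Merge J(23) + (B+E)(26) = 49
Step 3: Merge A(27) + G(30) = 57
Step 4: Merge (J+(B+E))(49) + (A+G)(57) = 106
Read each symbol's code off the tree from the root (left child = 0, right child = 1).

Codes:
  J: 00 (length 2)
  G: 11 (length 2)
  B: 010 (length 3)
  E: 011 (length 3)
  A: 10 (length 2)
Average code length: 238/106 = 2.2453 bits/symbol


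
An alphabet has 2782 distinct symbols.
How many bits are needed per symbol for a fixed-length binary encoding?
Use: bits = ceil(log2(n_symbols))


log2(2782) = 11.4419
Bracket: 2^11 = 2048 < 2782 <= 2^12 = 4096
So ceil(log2(2782)) = 12

bits = ceil(log2(2782)) = ceil(11.4419) = 12 bits


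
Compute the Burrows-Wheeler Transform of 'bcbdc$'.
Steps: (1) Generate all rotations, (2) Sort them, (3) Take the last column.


Rotations (sorted):
  0: $bcbdc -> last char: c
  1: bcbdc$ -> last char: $
  2: bdc$bc -> last char: c
  3: c$bcbd -> last char: d
  4: cbdc$b -> last char: b
  5: dc$bcb -> last char: b


BWT = c$cdbb


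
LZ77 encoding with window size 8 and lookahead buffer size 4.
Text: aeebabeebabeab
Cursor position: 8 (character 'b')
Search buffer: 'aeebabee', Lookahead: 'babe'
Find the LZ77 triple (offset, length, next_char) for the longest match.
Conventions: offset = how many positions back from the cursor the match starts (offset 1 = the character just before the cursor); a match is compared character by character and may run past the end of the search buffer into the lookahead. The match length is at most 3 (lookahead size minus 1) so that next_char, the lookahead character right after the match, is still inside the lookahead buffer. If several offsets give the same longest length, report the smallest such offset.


Try each offset into the search buffer:
  offset=1 (pos 7, char 'e'): match length 0
  offset=2 (pos 6, char 'e'): match length 0
  offset=3 (pos 5, char 'b'): match length 1
  offset=4 (pos 4, char 'a'): match length 0
  offset=5 (pos 3, char 'b'): match length 3
  offset=6 (pos 2, char 'e'): match length 0
  offset=7 (pos 1, char 'e'): match length 0
  offset=8 (pos 0, char 'a'): match length 0
Longest match has length 3 at offset 5.
next_char = character at position 8 + 3 = 11 -> 'e'

Best match: offset=5, length=3 (matching 'bab' starting at position 3)
LZ77 triple: (5, 3, 'e')


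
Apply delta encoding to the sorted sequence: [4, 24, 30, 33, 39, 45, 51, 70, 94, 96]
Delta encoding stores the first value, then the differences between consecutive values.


First value: 4
Deltas:
  24 - 4 = 20
  30 - 24 = 6
  33 - 30 = 3
  39 - 33 = 6
  45 - 39 = 6
  51 - 45 = 6
  70 - 51 = 19
  94 - 70 = 24
  96 - 94 = 2


Delta encoded: [4, 20, 6, 3, 6, 6, 6, 19, 24, 2]


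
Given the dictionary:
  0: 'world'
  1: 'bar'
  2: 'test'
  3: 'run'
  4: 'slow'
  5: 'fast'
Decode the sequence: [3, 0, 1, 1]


Look up each index in the dictionary:
  3 -> 'run'
  0 -> 'world'
  1 -> 'bar'
  1 -> 'bar'

Decoded: "run world bar bar"


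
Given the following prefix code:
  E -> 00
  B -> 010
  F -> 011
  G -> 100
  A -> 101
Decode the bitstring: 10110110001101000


Decoding step by step:
Bits 101 -> A
Bits 101 -> A
Bits 100 -> G
Bits 011 -> F
Bits 010 -> B
Bits 00 -> E


Decoded message: AAGFBE


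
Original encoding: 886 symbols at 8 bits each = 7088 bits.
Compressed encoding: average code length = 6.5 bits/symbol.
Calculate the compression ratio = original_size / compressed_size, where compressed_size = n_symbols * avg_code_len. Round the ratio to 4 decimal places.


original_size = n_symbols * orig_bits = 886 * 8 = 7088 bits
compressed_size = n_symbols * avg_code_len = 886 * 6.5 = 5759.0 bits
ratio = original_size / compressed_size = 7088 / 5759.0 = 1.2308

Compression ratio = 1.2308


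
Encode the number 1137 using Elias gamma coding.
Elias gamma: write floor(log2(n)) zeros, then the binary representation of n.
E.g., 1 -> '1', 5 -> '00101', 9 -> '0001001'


num_bits = floor(log2(1137)) + 1 = 11
leading_zeros = num_bits - 1 = 10
binary(1137) = 10001110001

Elias gamma(1137) = '0000000000' + '10001110001' = 000000000010001110001 (21 bits)


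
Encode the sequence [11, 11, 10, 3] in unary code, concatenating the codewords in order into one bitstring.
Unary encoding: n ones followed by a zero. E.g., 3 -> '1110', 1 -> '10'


Encode each number as n ones followed by a terminating 0:
  11 -> 111111111110 (12 bits)
  11 -> 111111111110 (12 bits)
  10 -> 11111111110 (11 bits)
  3 -> 1110 (4 bits)
Total length = 12 + 12 + 11 + 4 = 39 bits.

Unary([11, 11, 10, 3]) = 111111111110111111111110111111111101110 (39 bits)


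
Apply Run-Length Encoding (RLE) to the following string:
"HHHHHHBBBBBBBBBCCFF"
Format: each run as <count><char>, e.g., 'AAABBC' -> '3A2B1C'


Scanning runs left to right:
  i=0: run of 'H' x 6 -> '6H'
  i=6: run of 'B' x 9 -> '9B'
  i=15: run of 'C' x 2 -> '2C'
  i=17: run of 'F' x 2 -> '2F'

RLE = 6H9B2C2F


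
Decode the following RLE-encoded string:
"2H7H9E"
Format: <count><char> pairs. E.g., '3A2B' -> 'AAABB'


Expanding each <count><char> pair:
  2H -> 'HH'
  7H -> 'HHHHHHH'
  9E -> 'EEEEEEEEE'

Decoded = HHHHHHHHHEEEEEEEEE


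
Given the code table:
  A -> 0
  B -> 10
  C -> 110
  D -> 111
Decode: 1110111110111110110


Decoding:
111 -> D
0 -> A
111 -> D
110 -> C
111 -> D
110 -> C
110 -> C


Result: DADCDCC


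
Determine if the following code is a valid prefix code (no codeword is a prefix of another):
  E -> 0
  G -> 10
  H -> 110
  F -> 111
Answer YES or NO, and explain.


Checking each pair (does one codeword prefix another?):
  E='0' vs G='10': no prefix
  E='0' vs H='110': no prefix
  E='0' vs F='111': no prefix
  G='10' vs E='0': no prefix
  G='10' vs H='110': no prefix
  G='10' vs F='111': no prefix
  H='110' vs E='0': no prefix
  H='110' vs G='10': no prefix
  H='110' vs F='111': no prefix
  F='111' vs E='0': no prefix
  F='111' vs G='10': no prefix
  F='111' vs H='110': no prefix
No violation found over all pairs.

YES -- this is a valid prefix code. No codeword is a prefix of any other codeword.


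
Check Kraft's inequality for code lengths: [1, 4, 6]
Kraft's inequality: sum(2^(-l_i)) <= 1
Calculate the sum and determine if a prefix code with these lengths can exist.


Sum = 2^(-1) + 2^(-4) + 2^(-6)
    = 0.5 + 0.0625 + 0.015625
    = 37/64 = 0.578125
Since 0.578125 <= 1, Kraft's inequality IS satisfied.
A prefix code with these lengths CAN exist.

Kraft sum = 0.578125. Satisfied.


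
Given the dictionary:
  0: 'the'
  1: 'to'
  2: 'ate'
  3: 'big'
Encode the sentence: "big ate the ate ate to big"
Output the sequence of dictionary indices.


Look up each word in the dictionary:
  'big' -> 3
  'ate' -> 2
  'the' -> 0
  'ate' -> 2
  'ate' -> 2
  'to' -> 1
  'big' -> 3

Encoded: [3, 2, 0, 2, 2, 1, 3]


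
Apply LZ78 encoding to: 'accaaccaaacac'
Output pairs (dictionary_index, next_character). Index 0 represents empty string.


LZ78 encoding steps:
Dictionary: {0: ''}
Step 1: w='' (idx 0), next='a' -> output (0, 'a'), add 'a' as idx 1
Step 2: w='' (idx 0), next='c' -> output (0, 'c'), add 'c' as idx 2
Step 3: w='c' (idx 2), next='a' -> output (2, 'a'), add 'ca' as idx 3
Step 4: w='a' (idx 1), next='c' -> output (1, 'c'), add 'ac' as idx 4
Step 5: w='ca' (idx 3), next='a' -> output (3, 'a'), add 'caa' as idx 5
Step 6: w='ac' (idx 4), next='a' -> output (4, 'a'), add 'aca' as idx 6
Step 7: w='c' (idx 2), end of input -> output (2, '')


Encoded: [(0, 'a'), (0, 'c'), (2, 'a'), (1, 'c'), (3, 'a'), (4, 'a'), (2, '')]


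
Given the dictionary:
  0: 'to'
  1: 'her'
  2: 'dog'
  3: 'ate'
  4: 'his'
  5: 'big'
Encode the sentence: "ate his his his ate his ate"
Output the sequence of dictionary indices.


Look up each word in the dictionary:
  'ate' -> 3
  'his' -> 4
  'his' -> 4
  'his' -> 4
  'ate' -> 3
  'his' -> 4
  'ate' -> 3

Encoded: [3, 4, 4, 4, 3, 4, 3]


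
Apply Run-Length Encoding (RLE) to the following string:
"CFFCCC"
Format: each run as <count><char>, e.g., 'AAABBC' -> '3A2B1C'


Scanning runs left to right:
  i=0: run of 'C' x 1 -> '1C'
  i=1: run of 'F' x 2 -> '2F'
  i=3: run of 'C' x 3 -> '3C'

RLE = 1C2F3C


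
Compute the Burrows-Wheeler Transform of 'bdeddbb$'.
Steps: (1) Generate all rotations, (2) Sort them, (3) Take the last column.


Rotations (sorted):
  0: $bdeddbb -> last char: b
  1: b$bdeddb -> last char: b
  2: bb$bdedd -> last char: d
  3: bdeddbb$ -> last char: $
  4: dbb$bded -> last char: d
  5: ddbb$bde -> last char: e
  6: deddbb$b -> last char: b
  7: eddbb$bd -> last char: d


BWT = bbd$debd


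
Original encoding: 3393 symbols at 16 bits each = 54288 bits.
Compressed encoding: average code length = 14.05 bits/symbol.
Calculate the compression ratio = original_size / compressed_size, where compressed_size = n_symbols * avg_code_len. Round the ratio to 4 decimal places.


original_size = n_symbols * orig_bits = 3393 * 16 = 54288 bits
compressed_size = n_symbols * avg_code_len = 3393 * 14.05 = 47671.65 bits
ratio = original_size / compressed_size = 54288 / 47671.65 = 1.1388

Compression ratio = 1.1388


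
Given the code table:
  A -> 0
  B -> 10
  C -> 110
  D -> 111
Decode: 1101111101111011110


Decoding:
110 -> C
111 -> D
110 -> C
111 -> D
10 -> B
111 -> D
10 -> B


Result: CDCDBDB


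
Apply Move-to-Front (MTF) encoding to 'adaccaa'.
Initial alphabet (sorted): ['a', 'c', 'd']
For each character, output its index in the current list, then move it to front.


MTF encoding:
'a': index 0 in ['a', 'c', 'd'] -> ['a', 'c', 'd']
'd': index 2 in ['a', 'c', 'd'] -> ['d', 'a', 'c']
'a': index 1 in ['d', 'a', 'c'] -> ['a', 'd', 'c']
'c': index 2 in ['a', 'd', 'c'] -> ['c', 'a', 'd']
'c': index 0 in ['c', 'a', 'd'] -> ['c', 'a', 'd']
'a': index 1 in ['c', 'a', 'd'] -> ['a', 'c', 'd']
'a': index 0 in ['a', 'c', 'd'] -> ['a', 'c', 'd']


Output: [0, 2, 1, 2, 0, 1, 0]


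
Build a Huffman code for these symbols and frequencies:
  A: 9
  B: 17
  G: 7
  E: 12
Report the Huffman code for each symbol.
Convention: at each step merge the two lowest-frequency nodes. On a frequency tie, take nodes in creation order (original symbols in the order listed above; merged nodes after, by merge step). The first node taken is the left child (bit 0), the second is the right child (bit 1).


Huffman tree construction:
Step 1: Merge G(7) + A(9) = 16
Step 2: Merge E(12) + (G+A)(16) = 28
Step 3: Merge B(17) + (E+(G+A))(28) = 45
Read each symbol's code off the tree from the root (left child = 0, right child = 1).

Codes:
  A: 111 (length 3)
  B: 0 (length 1)
  G: 110 (length 3)
  E: 10 (length 2)
Average code length: 89/45 = 1.9778 bits/symbol


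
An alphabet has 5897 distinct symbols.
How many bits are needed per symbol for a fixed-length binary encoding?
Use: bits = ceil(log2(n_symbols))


log2(5897) = 12.5258
Bracket: 2^12 = 4096 < 5897 <= 2^13 = 8192
So ceil(log2(5897)) = 13

bits = ceil(log2(5897)) = ceil(12.5258) = 13 bits


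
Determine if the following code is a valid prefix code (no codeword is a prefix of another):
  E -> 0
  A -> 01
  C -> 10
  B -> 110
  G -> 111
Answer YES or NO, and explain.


Checking each pair (does one codeword prefix another?):
  E='0' vs A='01': prefix -- VIOLATION

NO -- this is NOT a valid prefix code. E (0) is a prefix of A (01).


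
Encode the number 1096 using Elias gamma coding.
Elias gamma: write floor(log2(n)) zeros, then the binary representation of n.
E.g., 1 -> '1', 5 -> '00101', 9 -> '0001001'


num_bits = floor(log2(1096)) + 1 = 11
leading_zeros = num_bits - 1 = 10
binary(1096) = 10001001000

Elias gamma(1096) = '0000000000' + '10001001000' = 000000000010001001000 (21 bits)


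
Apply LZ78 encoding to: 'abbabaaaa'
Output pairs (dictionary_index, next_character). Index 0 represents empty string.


LZ78 encoding steps:
Dictionary: {0: ''}
Step 1: w='' (idx 0), next='a' -> output (0, 'a'), add 'a' as idx 1
Step 2: w='' (idx 0), next='b' -> output (0, 'b'), add 'b' as idx 2
Step 3: w='b' (idx 2), next='a' -> output (2, 'a'), add 'ba' as idx 3
Step 4: w='ba' (idx 3), next='a' -> output (3, 'a'), add 'baa' as idx 4
Step 5: w='a' (idx 1), next='a' -> output (1, 'a'), add 'aa' as idx 5


Encoded: [(0, 'a'), (0, 'b'), (2, 'a'), (3, 'a'), (1, 'a')]


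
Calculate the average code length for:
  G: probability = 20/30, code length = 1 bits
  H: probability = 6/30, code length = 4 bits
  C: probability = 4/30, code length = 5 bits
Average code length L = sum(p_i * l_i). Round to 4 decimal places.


Weighted contributions p_i * l_i:
  G: (20/30) * 1 = 20/30
  H: (6/30) * 4 = 24/30
  C: (4/30) * 5 = 20/30
Sum = (20 + 24 + 20)/30 = 64/30

L = 64/30 = 2.1333 bits/symbol


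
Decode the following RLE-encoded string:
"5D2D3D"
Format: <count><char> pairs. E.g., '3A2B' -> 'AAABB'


Expanding each <count><char> pair:
  5D -> 'DDDDD'
  2D -> 'DD'
  3D -> 'DDD'

Decoded = DDDDDDDDDD


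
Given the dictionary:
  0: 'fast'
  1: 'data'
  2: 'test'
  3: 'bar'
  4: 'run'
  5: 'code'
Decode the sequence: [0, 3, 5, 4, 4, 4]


Look up each index in the dictionary:
  0 -> 'fast'
  3 -> 'bar'
  5 -> 'code'
  4 -> 'run'
  4 -> 'run'
  4 -> 'run'

Decoded: "fast bar code run run run"


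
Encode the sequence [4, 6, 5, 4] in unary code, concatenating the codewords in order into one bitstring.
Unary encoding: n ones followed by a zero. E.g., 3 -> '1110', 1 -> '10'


Encode each number as n ones followed by a terminating 0:
  4 -> 11110 (5 bits)
  6 -> 1111110 (7 bits)
  5 -> 111110 (6 bits)
  4 -> 11110 (5 bits)
Total length = 5 + 7 + 6 + 5 = 23 bits.

Unary([4, 6, 5, 4]) = 11110111111011111011110 (23 bits)


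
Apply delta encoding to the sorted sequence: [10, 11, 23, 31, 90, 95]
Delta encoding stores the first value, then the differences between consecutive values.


First value: 10
Deltas:
  11 - 10 = 1
  23 - 11 = 12
  31 - 23 = 8
  90 - 31 = 59
  95 - 90 = 5


Delta encoded: [10, 1, 12, 8, 59, 5]


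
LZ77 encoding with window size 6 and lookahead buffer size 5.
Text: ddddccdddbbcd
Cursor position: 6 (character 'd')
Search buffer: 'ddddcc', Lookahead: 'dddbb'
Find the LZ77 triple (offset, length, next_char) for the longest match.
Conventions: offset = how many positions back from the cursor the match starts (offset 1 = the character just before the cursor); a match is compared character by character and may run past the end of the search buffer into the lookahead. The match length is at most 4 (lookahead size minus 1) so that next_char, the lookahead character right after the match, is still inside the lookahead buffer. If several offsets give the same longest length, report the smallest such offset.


Try each offset into the search buffer:
  offset=1 (pos 5, char 'c'): match length 0
  offset=2 (pos 4, char 'c'): match length 0
  offset=3 (pos 3, char 'd'): match length 1
  offset=4 (pos 2, char 'd'): match length 2
  offset=5 (pos 1, char 'd'): match length 3
  offset=6 (pos 0, char 'd'): match length 3
Longest match has length 3, found at offsets 5, 6; take the smallest, offset 5.
next_char = character at position 6 + 3 = 9 -> 'b'

Best match: offset=5, length=3 (matching 'ddd' starting at position 1)
LZ77 triple: (5, 3, 'b')


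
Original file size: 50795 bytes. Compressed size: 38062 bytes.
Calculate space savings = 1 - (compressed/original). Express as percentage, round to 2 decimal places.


ratio = compressed/original = 38062/50795 = 0.749326
savings = 1 - ratio = 1 - 0.749326 = 0.250674
as a percentage: 0.250674 * 100 = 25.07%

Space savings = 1 - 38062/50795 = 25.07%


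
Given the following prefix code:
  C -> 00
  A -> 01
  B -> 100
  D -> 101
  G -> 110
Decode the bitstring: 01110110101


Decoding step by step:
Bits 01 -> A
Bits 110 -> G
Bits 110 -> G
Bits 101 -> D


Decoded message: AGGD


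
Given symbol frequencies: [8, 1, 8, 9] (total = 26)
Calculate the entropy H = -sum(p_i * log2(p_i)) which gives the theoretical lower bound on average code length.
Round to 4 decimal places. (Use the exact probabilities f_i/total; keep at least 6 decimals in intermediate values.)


Per-symbol terms -p_i * log2(p_i) with p_i = f_i/26:
  p = 8/26 = 0.307692: log2(p) = -1.700440, -p*log2(p) = 0.523212
  p = 1/26 = 0.038462: log2(p) = -4.700440, -p*log2(p) = 0.180786
  p = 8/26 = 0.307692: log2(p) = -1.700440, -p*log2(p) = 0.523212
  p = 9/26 = 0.346154: log2(p) = -1.530515, -p*log2(p) = 0.529794
H = 0.523212 + 0.180786 + 0.523212 + 0.529794 = 1.757004

H = 1.757 bits/symbol


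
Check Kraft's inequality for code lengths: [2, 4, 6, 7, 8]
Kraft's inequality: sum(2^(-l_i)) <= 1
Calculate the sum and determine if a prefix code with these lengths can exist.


Sum = 2^(-2) + 2^(-4) + 2^(-6) + 2^(-7) + 2^(-8)
    = 0.25 + 0.0625 + 0.015625 + 0.0078125 + 0.00390625
    = 87/256 = 0.33984375
Since 0.33984375 <= 1, Kraft's inequality IS satisfied.
A prefix code with these lengths CAN exist.

Kraft sum = 0.33984375. Satisfied.


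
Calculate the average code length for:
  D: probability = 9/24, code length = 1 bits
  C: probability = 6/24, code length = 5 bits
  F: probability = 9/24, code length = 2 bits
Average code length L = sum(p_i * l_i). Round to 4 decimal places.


Weighted contributions p_i * l_i:
  D: (9/24) * 1 = 9/24
  C: (6/24) * 5 = 30/24
  F: (9/24) * 2 = 18/24
Sum = (9 + 30 + 18)/24 = 57/24

L = 57/24 = 2.3750 bits/symbol


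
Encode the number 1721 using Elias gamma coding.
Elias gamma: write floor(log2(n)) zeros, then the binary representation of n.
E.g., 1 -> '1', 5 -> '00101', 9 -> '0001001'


num_bits = floor(log2(1721)) + 1 = 11
leading_zeros = num_bits - 1 = 10
binary(1721) = 11010111001

Elias gamma(1721) = '0000000000' + '11010111001' = 000000000011010111001 (21 bits)


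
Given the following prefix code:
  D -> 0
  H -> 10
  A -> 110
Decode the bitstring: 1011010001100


Decoding step by step:
Bits 10 -> H
Bits 110 -> A
Bits 10 -> H
Bits 0 -> D
Bits 0 -> D
Bits 110 -> A
Bits 0 -> D


Decoded message: HAHDDAD


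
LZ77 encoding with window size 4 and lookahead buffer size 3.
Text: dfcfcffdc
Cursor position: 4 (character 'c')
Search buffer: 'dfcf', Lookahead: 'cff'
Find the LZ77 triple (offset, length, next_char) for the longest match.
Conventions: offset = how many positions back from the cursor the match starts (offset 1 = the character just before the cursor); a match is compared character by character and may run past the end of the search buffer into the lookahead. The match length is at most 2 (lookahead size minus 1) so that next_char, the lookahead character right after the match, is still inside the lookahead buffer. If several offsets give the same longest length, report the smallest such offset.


Try each offset into the search buffer:
  offset=1 (pos 3, char 'f'): match length 0
  offset=2 (pos 2, char 'c'): match length 2
  offset=3 (pos 1, char 'f'): match length 0
  offset=4 (pos 0, char 'd'): match length 0
Longest match has length 2 at offset 2.
next_char = character at position 4 + 2 = 6 -> 'f'

Best match: offset=2, length=2 (matching 'cf' starting at position 2)
LZ77 triple: (2, 2, 'f')


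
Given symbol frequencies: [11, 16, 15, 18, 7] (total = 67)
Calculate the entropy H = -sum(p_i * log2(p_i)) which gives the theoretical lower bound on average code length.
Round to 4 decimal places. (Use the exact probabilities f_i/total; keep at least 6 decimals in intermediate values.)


Per-symbol terms -p_i * log2(p_i) with p_i = f_i/67:
  p = 11/67 = 0.164179: log2(p) = -2.606658, -p*log2(p) = 0.427959
  p = 16/67 = 0.238806: log2(p) = -2.066089, -p*log2(p) = 0.493394
  p = 15/67 = 0.223881: log2(p) = -2.159199, -p*log2(p) = 0.483403
  p = 18/67 = 0.268657: log2(p) = -1.896164, -p*log2(p) = 0.509417
  p = 7/67 = 0.104478: log2(p) = -3.258734, -p*log2(p) = 0.340465
H = 0.427959 + 0.493394 + 0.483403 + 0.509417 + 0.340465 = 2.254638

H = 2.2546 bits/symbol


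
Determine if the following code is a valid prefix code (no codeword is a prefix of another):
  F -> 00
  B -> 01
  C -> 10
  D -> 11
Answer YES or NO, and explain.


Checking each pair (does one codeword prefix another?):
  F='00' vs B='01': no prefix
  F='00' vs C='10': no prefix
  F='00' vs D='11': no prefix
  B='01' vs F='00': no prefix
  B='01' vs C='10': no prefix
  B='01' vs D='11': no prefix
  C='10' vs F='00': no prefix
  C='10' vs B='01': no prefix
  C='10' vs D='11': no prefix
  D='11' vs F='00': no prefix
  D='11' vs B='01': no prefix
  D='11' vs C='10': no prefix
No violation found over all pairs.

YES -- this is a valid prefix code. No codeword is a prefix of any other codeword.


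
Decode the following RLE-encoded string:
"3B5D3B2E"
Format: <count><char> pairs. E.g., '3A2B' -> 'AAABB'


Expanding each <count><char> pair:
  3B -> 'BBB'
  5D -> 'DDDDD'
  3B -> 'BBB'
  2E -> 'EE'

Decoded = BBBDDDDDBBBEE


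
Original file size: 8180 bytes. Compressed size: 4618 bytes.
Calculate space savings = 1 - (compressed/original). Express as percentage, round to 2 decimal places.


ratio = compressed/original = 4618/8180 = 0.564548
savings = 1 - ratio = 1 - 0.564548 = 0.435452
as a percentage: 0.435452 * 100 = 43.55%

Space savings = 1 - 4618/8180 = 43.55%


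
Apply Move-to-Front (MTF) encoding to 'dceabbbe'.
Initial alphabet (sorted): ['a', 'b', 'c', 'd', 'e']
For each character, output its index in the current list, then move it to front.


MTF encoding:
'd': index 3 in ['a', 'b', 'c', 'd', 'e'] -> ['d', 'a', 'b', 'c', 'e']
'c': index 3 in ['d', 'a', 'b', 'c', 'e'] -> ['c', 'd', 'a', 'b', 'e']
'e': index 4 in ['c', 'd', 'a', 'b', 'e'] -> ['e', 'c', 'd', 'a', 'b']
'a': index 3 in ['e', 'c', 'd', 'a', 'b'] -> ['a', 'e', 'c', 'd', 'b']
'b': index 4 in ['a', 'e', 'c', 'd', 'b'] -> ['b', 'a', 'e', 'c', 'd']
'b': index 0 in ['b', 'a', 'e', 'c', 'd'] -> ['b', 'a', 'e', 'c', 'd']
'b': index 0 in ['b', 'a', 'e', 'c', 'd'] -> ['b', 'a', 'e', 'c', 'd']
'e': index 2 in ['b', 'a', 'e', 'c', 'd'] -> ['e', 'b', 'a', 'c', 'd']


Output: [3, 3, 4, 3, 4, 0, 0, 2]


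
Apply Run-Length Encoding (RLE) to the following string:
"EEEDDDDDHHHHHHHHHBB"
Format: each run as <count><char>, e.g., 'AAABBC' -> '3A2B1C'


Scanning runs left to right:
  i=0: run of 'E' x 3 -> '3E'
  i=3: run of 'D' x 5 -> '5D'
  i=8: run of 'H' x 9 -> '9H'
  i=17: run of 'B' x 2 -> '2B'

RLE = 3E5D9H2B


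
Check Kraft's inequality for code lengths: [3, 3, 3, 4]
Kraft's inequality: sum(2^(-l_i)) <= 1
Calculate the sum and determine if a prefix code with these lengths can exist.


Sum = 2^(-3) + 2^(-3) + 2^(-3) + 2^(-4)
    = 0.125 + 0.125 + 0.125 + 0.0625
    = 7/16 = 0.4375
Since 0.4375 <= 1, Kraft's inequality IS satisfied.
A prefix code with these lengths CAN exist.

Kraft sum = 0.4375. Satisfied.


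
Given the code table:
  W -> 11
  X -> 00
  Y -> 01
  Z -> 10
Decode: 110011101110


Decoding:
11 -> W
00 -> X
11 -> W
10 -> Z
11 -> W
10 -> Z


Result: WXWZWZ


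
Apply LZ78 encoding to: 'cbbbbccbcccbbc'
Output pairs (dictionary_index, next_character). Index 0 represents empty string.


LZ78 encoding steps:
Dictionary: {0: ''}
Step 1: w='' (idx 0), next='c' -> output (0, 'c'), add 'c' as idx 1
Step 2: w='' (idx 0), next='b' -> output (0, 'b'), add 'b' as idx 2
Step 3: w='b' (idx 2), next='b' -> output (2, 'b'), add 'bb' as idx 3
Step 4: w='b' (idx 2), next='c' -> output (2, 'c'), add 'bc' as idx 4
Step 5: w='c' (idx 1), next='b' -> output (1, 'b'), add 'cb' as idx 5
Step 6: w='c' (idx 1), next='c' -> output (1, 'c'), add 'cc' as idx 6
Step 7: w='cb' (idx 5), next='b' -> output (5, 'b'), add 'cbb' as idx 7
Step 8: w='c' (idx 1), end of input -> output (1, '')


Encoded: [(0, 'c'), (0, 'b'), (2, 'b'), (2, 'c'), (1, 'b'), (1, 'c'), (5, 'b'), (1, '')]


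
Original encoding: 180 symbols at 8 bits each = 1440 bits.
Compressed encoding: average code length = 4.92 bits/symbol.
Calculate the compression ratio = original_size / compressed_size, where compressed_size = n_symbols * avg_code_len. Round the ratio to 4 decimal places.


original_size = n_symbols * orig_bits = 180 * 8 = 1440 bits
compressed_size = n_symbols * avg_code_len = 180 * 4.92 = 885.6 bits
ratio = original_size / compressed_size = 1440 / 885.6 = 1.626

Compression ratio = 1.626


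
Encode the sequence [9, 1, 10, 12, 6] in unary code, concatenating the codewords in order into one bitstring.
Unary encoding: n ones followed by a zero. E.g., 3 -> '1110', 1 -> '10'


Encode each number as n ones followed by a terminating 0:
  9 -> 1111111110 (10 bits)
  1 -> 10 (2 bits)
  10 -> 11111111110 (11 bits)
  12 -> 1111111111110 (13 bits)
  6 -> 1111110 (7 bits)
Total length = 10 + 2 + 11 + 13 + 7 = 43 bits.

Unary([9, 1, 10, 12, 6]) = 1111111110101111111111011111111111101111110 (43 bits)


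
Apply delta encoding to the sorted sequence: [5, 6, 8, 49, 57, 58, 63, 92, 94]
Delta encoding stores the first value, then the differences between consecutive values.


First value: 5
Deltas:
  6 - 5 = 1
  8 - 6 = 2
  49 - 8 = 41
  57 - 49 = 8
  58 - 57 = 1
  63 - 58 = 5
  92 - 63 = 29
  94 - 92 = 2


Delta encoded: [5, 1, 2, 41, 8, 1, 5, 29, 2]


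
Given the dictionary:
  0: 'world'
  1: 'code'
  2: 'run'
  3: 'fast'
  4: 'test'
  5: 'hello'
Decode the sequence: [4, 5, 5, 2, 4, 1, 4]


Look up each index in the dictionary:
  4 -> 'test'
  5 -> 'hello'
  5 -> 'hello'
  2 -> 'run'
  4 -> 'test'
  1 -> 'code'
  4 -> 'test'

Decoded: "test hello hello run test code test"


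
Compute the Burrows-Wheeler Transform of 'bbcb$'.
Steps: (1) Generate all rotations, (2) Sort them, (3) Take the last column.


Rotations (sorted):
  0: $bbcb -> last char: b
  1: b$bbc -> last char: c
  2: bbcb$ -> last char: $
  3: bcb$b -> last char: b
  4: cb$bb -> last char: b


BWT = bc$bb


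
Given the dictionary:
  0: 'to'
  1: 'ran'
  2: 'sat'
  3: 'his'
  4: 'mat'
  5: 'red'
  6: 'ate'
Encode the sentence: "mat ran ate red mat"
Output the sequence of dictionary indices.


Look up each word in the dictionary:
  'mat' -> 4
  'ran' -> 1
  'ate' -> 6
  'red' -> 5
  'mat' -> 4

Encoded: [4, 1, 6, 5, 4]


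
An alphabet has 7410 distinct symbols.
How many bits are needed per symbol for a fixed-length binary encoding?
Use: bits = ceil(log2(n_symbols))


log2(7410) = 12.8553
Bracket: 2^12 = 4096 < 7410 <= 2^13 = 8192
So ceil(log2(7410)) = 13

bits = ceil(log2(7410)) = ceil(12.8553) = 13 bits


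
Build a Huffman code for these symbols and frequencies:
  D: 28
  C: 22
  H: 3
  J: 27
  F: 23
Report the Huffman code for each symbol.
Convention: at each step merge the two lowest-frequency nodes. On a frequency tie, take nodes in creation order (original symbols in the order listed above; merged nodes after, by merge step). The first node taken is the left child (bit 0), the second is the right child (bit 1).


Huffman tree construction:
Step 1: Merge H(3) + C(22) = 25
Step 2: Merge F(23) + (H+C)(25) = 48
Step 3: Merge J(27) + D(28) = 55
Step 4: Merge (F+(H+C))(48) + (J+D)(55) = 103
Read each symbol's code off the tree from the root (left child = 0, right child = 1).

Codes:
  D: 11 (length 2)
  C: 011 (length 3)
  H: 010 (length 3)
  J: 10 (length 2)
  F: 00 (length 2)
Average code length: 231/103 = 2.2427 bits/symbol


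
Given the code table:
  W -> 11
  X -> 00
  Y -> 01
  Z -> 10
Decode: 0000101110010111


Decoding:
00 -> X
00 -> X
10 -> Z
11 -> W
10 -> Z
01 -> Y
01 -> Y
11 -> W


Result: XXZWZYYW


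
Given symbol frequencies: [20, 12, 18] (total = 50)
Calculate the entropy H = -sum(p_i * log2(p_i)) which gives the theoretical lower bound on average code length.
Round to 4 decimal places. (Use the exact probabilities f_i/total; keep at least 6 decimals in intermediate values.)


Per-symbol terms -p_i * log2(p_i) with p_i = f_i/50:
  p = 20/50 = 0.400000: log2(p) = -1.321928, -p*log2(p) = 0.528771
  p = 12/50 = 0.240000: log2(p) = -2.058894, -p*log2(p) = 0.494134
  p = 18/50 = 0.360000: log2(p) = -1.473931, -p*log2(p) = 0.530615
H = 0.528771 + 0.494134 + 0.530615 = 1.553520

H = 1.5535 bits/symbol


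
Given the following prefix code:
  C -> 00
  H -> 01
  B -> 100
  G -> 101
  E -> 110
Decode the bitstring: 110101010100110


Decoding step by step:
Bits 110 -> E
Bits 101 -> G
Bits 01 -> H
Bits 01 -> H
Bits 00 -> C
Bits 110 -> E


Decoded message: EGHHCE


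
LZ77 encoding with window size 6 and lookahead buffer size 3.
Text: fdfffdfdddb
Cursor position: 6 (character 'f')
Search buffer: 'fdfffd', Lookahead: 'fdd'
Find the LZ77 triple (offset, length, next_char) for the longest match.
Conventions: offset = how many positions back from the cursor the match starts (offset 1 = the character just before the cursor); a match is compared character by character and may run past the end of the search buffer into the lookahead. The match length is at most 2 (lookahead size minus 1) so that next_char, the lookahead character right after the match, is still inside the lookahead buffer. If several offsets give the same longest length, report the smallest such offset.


Try each offset into the search buffer:
  offset=1 (pos 5, char 'd'): match length 0
  offset=2 (pos 4, char 'f'): match length 2
  offset=3 (pos 3, char 'f'): match length 1
  offset=4 (pos 2, char 'f'): match length 1
  offset=5 (pos 1, char 'd'): match length 0
  offset=6 (pos 0, char 'f'): match length 2
Longest match has length 2, found at offsets 2, 6; take the smallest, offset 2.
next_char = character at position 6 + 2 = 8 -> 'd'

Best match: offset=2, length=2 (matching 'fd' starting at position 4)
LZ77 triple: (2, 2, 'd')


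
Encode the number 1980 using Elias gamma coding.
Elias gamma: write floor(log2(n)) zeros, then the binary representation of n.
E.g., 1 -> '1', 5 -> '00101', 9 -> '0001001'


num_bits = floor(log2(1980)) + 1 = 11
leading_zeros = num_bits - 1 = 10
binary(1980) = 11110111100

Elias gamma(1980) = '0000000000' + '11110111100' = 000000000011110111100 (21 bits)


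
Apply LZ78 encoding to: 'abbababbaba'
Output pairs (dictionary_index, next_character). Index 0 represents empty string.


LZ78 encoding steps:
Dictionary: {0: ''}
Step 1: w='' (idx 0), next='a' -> output (0, 'a'), add 'a' as idx 1
Step 2: w='' (idx 0), next='b' -> output (0, 'b'), add 'b' as idx 2
Step 3: w='b' (idx 2), next='a' -> output (2, 'a'), add 'ba' as idx 3
Step 4: w='ba' (idx 3), next='b' -> output (3, 'b'), add 'bab' as idx 4
Step 5: w='bab' (idx 4), next='a' -> output (4, 'a'), add 'baba' as idx 5


Encoded: [(0, 'a'), (0, 'b'), (2, 'a'), (3, 'b'), (4, 'a')]


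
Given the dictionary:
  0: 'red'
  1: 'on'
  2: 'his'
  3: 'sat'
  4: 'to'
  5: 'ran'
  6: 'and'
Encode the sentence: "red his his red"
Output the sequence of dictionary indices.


Look up each word in the dictionary:
  'red' -> 0
  'his' -> 2
  'his' -> 2
  'red' -> 0

Encoded: [0, 2, 2, 0]
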